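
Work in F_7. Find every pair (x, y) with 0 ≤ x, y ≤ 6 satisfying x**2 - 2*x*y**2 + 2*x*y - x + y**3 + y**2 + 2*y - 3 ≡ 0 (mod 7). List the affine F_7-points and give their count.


Affine F_7-points: {(2, 2), (3, 1), (3, 2), (5, 1)}; count = 4.

For each of the 49 pairs (x, y) ∈ F_7², evaluate f(x, y) mod 7. Record the zeros.
  x = 0: [0↦4, 1↦1, 2↦6, 3↦4, 4↦1, 5↦3, 6↦2]  zeros at y ∈ ∅
  x = 1: [0↦4, 1↦1, 2↦2, 3↦6, 4↦5, 5↦5, 6↦5]  zeros at y ∈ ∅
  x = 2: [0↦6, 1↦3, 2↦0, 3↦3, 4↦4, 5↦2, 6↦3]  zeros at y ∈ {2}
  x = 3: [0↦3, 1↦0, 2↦0, 3↦2, 4↦5, 5↦1, 6↦3]  zeros at y ∈ {1, 2}
  x = 4: [0↦2, 1↦6, 2↦2, 3↦3, 4↦1, 5↦2, 6↦5]  zeros at y ∈ ∅
  x = 5: [0↦3, 1↦0, 2↦6, 3↦6, 4↦6, 5↦5, 6↦2]  zeros at y ∈ {1}
  x = 6: [0↦6, 1↦3, 2↦5, 3↦4, 4↦6, 5↦3, 6↦1]  zeros at y ∈ ∅
Collecting zeros: affine points = {(2, 2), (3, 1), (3, 2), (5, 1)}.
Total count |C(F_7)_aff| = 4.


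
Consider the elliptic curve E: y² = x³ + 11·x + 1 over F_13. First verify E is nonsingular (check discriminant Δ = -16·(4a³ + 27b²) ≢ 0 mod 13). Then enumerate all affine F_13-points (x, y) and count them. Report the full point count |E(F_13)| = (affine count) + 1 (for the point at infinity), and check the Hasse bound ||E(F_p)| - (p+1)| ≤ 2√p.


Affine points = {(0, 1), (0, 12), (1, 0), (3, 3), (3, 10), (5, 5), (5, 8), (6, 6), (6, 7), (8, 4), (8, 9), (9, 6), (9, 7), (11, 6), (11, 7)}; affine count = 15; |E(F_13)| = 16.

Discriminant check: Δ ∝ 4a³ + 27b² = 4·11³ + 27·1² = 4·1331 + 27·1 ≡ 8 (mod 13). Nonzero ⇒ E is nonsingular.
For each x ∈ F_13, compute rhs = x³ + 11·x + 1 mod 13, then count y ∈ F_13 with y² ≡ rhs.
  x = 0: rhs = 1, matching y values: 1, 12 (2 points).
  x = 1: rhs = 0, matching y values: 0 (1 points).
  x = 2: rhs = 5, matching y values: none (0 points).
  x = 3: rhs = 9, matching y values: 3, 10 (2 points).
  x = 4: rhs = 5, matching y values: none (0 points).
  x = 5: rhs = 12, matching y values: 5, 8 (2 points).
  x = 6: rhs = 10, matching y values: 6, 7 (2 points).
  x = 7: rhs = 5, matching y values: none (0 points).
  x = 8: rhs = 3, matching y values: 4, 9 (2 points).
  x = 9: rhs = 10, matching y values: 6, 7 (2 points).
  x = 10: rhs = 6, matching y values: none (0 points).
  x = 11: rhs = 10, matching y values: 6, 7 (2 points).
  x = 12: rhs = 2, matching y values: none (0 points).
Total affine count: 15.
Full point count |E(F_13)| = 15 + 1 = 16.
Hasse bound: |16 − (13+1)| = |2| = 2 ≤ 2√13 ≈ 7.2111 ✓.


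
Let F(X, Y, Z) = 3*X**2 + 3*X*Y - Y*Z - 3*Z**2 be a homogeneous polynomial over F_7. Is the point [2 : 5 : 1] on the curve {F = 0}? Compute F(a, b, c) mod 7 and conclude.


F(2,5,1) ≡ 6 (mod 7); P is NOT on the curve.

Evaluate F(2, 5, 1) term-by-term (mod 7).
  3*X**2 ↦ 3·4·1·1 = 12
  3*X*Y ↦ 3·2·5·1 = 30
  -Y*Z ↦ -1·1·5·1 = -5
  -3*Z**2 ↦ -3·1·1·1 = -3
Sum: F(2, 5, 1) = (12) + (30) + (-5) + (-3) = 34.
Reducing mod 7: 34 ≡ 6 (mod 7).
Since F(a, b, c) ≡ 6 ≠ 0 (mod 7), P does NOT lie on the curve.


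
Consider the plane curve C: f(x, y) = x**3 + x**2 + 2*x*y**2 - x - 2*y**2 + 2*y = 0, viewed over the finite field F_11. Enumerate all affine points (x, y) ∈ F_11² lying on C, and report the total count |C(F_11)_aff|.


Affine F_11-points: {(0, 0), (0, 1), (1, 5), (2, 2), (2, 8), (3, 0), (3, 5), (6, 5), (6, 8), (7, 0), (7, 9), (9, 2), (10, 2), (10, 4)}; count = 14.

For each of the 121 pairs (x, y) ∈ F_11², evaluate f(x, y) mod 11. Record the zeros.
  x = 0: [0↦0, 1↦0, 2↦7, 3↦10, 4↦9, 5↦4, 6↦6, 7↦4, 8↦9, 9↦10, 10↦7]  zeros at y ∈ {0, 1}
  x = 1: [0↦1, 1↦3, 2↦5, 3↦7, 4↦9, 5↦0, 6↦2, 7↦4, 8↦6, 9↦8, 10↦10]  zeros at y ∈ {5}
  x = 2: [0↦10, 1↦3, 2↦0, 3↦1, 4↦6, 5↦4, 6↦6, 7↦1, 8↦0, 9↦3, 10↦10]  zeros at y ∈ {2, 8}
  x = 3: [0↦0, 1↦6, 2↦9, 3↦9, 4↦6, 5↦0, 6↦2, 7↦1, 8↦8, 9↦1, 10↦2]  zeros at y ∈ {0, 5}
  x = 4: [0↦10, 1↦7, 2↦5, 3↦4, 4↦4, 5↦5, 6↦7, 7↦10, 8↦3, 9↦8, 10↦3]  zeros at y ∈ ∅
  x = 5: [0↦2, 1↦1, 2↦5, 3↦3, 4↦6, 5↦3, 6↦5, 7↦1, 8↦2, 9↦8, 10↦8]  zeros at y ∈ ∅
  x = 6: [0↦4, 1↦5, 2↦4, 3↦1, 4↦7, 5↦0, 6↦2, 7↦2, 8↦0, 9↦7, 10↦1]  zeros at y ∈ {5, 8}
  x = 7: [0↦0, 1↦3, 2↦8, 3↦4, 4↦2, 5↦2, 6↦4, 7↦8, 8↦3, 9↦0, 10↦10]  zeros at y ∈ {0, 9}
  x = 8: [0↦7, 1↦1, 2↦1, 3↦7, 4↦8, 5↦4, 6↦6, 7↦3, 8↦6, 9↦4, 10↦8]  zeros at y ∈ ∅
  x = 9: [0↦9, 1↦5, 2↦0, 3↦5, 4↦9, 5↦1, 6↦3, 7↦4, 8↦4, 9↦3, 10↦1]  zeros at y ∈ {2}
  x = 10: [0↦1, 1↦10, 2↦0, 3↦4, 4↦0, 5↦10, 6↦1, 7↦6, 8↦3, 9↦3, 10↦6]  zeros at y ∈ {2, 4}
Collecting zeros: affine points = {(0, 0), (0, 1), (1, 5), (2, 2), (2, 8), (3, 0), (3, 5), (6, 5), (6, 8), (7, 0), (7, 9), (9, 2), (10, 2), (10, 4)}.
Total count |C(F_11)_aff| = 14.


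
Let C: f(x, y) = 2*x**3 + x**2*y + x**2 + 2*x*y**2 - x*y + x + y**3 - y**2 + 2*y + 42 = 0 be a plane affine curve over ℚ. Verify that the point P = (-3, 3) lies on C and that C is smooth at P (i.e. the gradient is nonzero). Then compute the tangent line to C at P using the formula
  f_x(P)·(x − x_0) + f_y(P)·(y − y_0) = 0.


Tangent line at P: 46*x - y + 141 = 0.

Step 1: f(-3, 3) = 0, so P lies on C.
Step 2: partial derivatives
  f_x(x, y) = 6*x**2 + 2*x*y + 2*x + 2*y**2 - y + 1, f_y(x, y) = x**2 + 4*x*y - x + 3*y**2 - 2*y + 2.
  f_x(P) = 46, f_y(P) = -1 (gradient nonzero, so P is smooth).
Step 3: tangent line at P: 46·(x − -3) + -1·(y − 3) = 0.
Expanding: 46*x - y + 141 = 0.


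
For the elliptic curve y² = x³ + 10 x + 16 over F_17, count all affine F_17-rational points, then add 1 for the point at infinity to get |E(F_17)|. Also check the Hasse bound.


Affine points = {(0, 4), (0, 13), (4, 1), (4, 16), (5, 2), (5, 15), (7, 2), (7, 15), (8, 8), (8, 9), (9, 6), (9, 11)}; affine count = 12; |E(F_17)| = 13.

Discriminant check: Δ ∝ 4a³ + 27b² = 4·10³ + 27·16² = 4·1000 + 27·256 ≡ 15 (mod 17). Nonzero ⇒ E is nonsingular.
For each x ∈ F_17, compute rhs = x³ + 10·x + 16 mod 17, then count y ∈ F_17 with y² ≡ rhs.
  x = 0: rhs = 16, matching y values: 4, 13 (2 points).
  x = 1: rhs = 10, matching y values: none (0 points).
  x = 2: rhs = 10, matching y values: none (0 points).
  x = 3: rhs = 5, matching y values: none (0 points).
  x = 4: rhs = 1, matching y values: 1, 16 (2 points).
  x = 5: rhs = 4, matching y values: 2, 15 (2 points).
  x = 6: rhs = 3, matching y values: none (0 points).
  x = 7: rhs = 4, matching y values: 2, 15 (2 points).
  x = 8: rhs = 13, matching y values: 8, 9 (2 points).
  x = 9: rhs = 2, matching y values: 6, 11 (2 points).
  x = 10: rhs = 11, matching y values: none (0 points).
  x = 11: rhs = 12, matching y values: none (0 points).
  x = 12: rhs = 11, matching y values: none (0 points).
  x = 13: rhs = 14, matching y values: none (0 points).
  x = 14: rhs = 10, matching y values: none (0 points).
  x = 15: rhs = 5, matching y values: none (0 points).
  x = 16: rhs = 5, matching y values: none (0 points).
Total affine count: 12.
Full point count |E(F_17)| = 12 + 1 = 13.
Hasse bound: |13 − (17+1)| = |-5| = 5 ≤ 2√17 ≈ 8.2462 ✓.


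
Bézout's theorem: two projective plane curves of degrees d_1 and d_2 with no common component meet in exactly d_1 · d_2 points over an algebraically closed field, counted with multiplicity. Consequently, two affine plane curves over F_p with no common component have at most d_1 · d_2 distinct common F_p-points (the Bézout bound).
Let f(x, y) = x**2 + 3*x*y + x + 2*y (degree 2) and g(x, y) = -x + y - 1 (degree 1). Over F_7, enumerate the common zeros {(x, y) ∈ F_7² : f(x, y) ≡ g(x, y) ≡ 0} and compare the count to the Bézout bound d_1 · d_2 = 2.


Common zeros: {(3, 4), (6, 0)}; count = 2; Bézout bound = 2.

deg(f) = 2, deg(g) = 1, so Bézout bound = 2.
Scan x ∈ F_7. For each x, list the y ∈ F_7 with f(x, y) ≡ 0 and those with g(x, y) ≡ 0 (mod 7); the common zeros in that column are the intersection.
  x = 0: f ≡ 0 at y ∈ {0}; g ≡ 0 at y ∈ {1}; common: ∅.
  x = 1: f ≡ 0 at y ∈ {1}; g ≡ 0 at y ∈ {2}; common: ∅.
  x = 2: f ≡ 0 at y ∈ {1}; g ≡ 0 at y ∈ {3}; common: ∅.
  x = 3: f ≡ 0 at y ∈ {4}; g ≡ 0 at y ∈ {4}; common: {4}.
  x = 4: f ≡ 0 at y ∈ ∅; g ≡ 0 at y ∈ {5}; common: ∅.
  x = 5: f ≡ 0 at y ∈ {4}; g ≡ 0 at y ∈ {6}; common: ∅.
  x = 6: f ≡ 0 at y ∈ {0}; g ≡ 0 at y ∈ {0}; common: {0}.
Collecting: common zeros = {(3, 4), (6, 0)}, so the count is 2.
Comparison with the Bézout bound: 2 ≤ 2 = deg(f)·deg(g), as expected for curves with no common component (the bound is attained).


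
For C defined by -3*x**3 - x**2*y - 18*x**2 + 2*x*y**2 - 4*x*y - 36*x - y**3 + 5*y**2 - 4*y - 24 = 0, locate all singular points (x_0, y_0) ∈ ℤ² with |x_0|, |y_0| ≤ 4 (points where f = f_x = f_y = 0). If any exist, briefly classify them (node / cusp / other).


Singular points: {(-2, 0)}; classification: cusp.

Compute partial derivatives:
  f_x = -9*x**2 - 2*x*y - 36*x + 2*y**2 - 4*y - 36.
  f_y = -x**2 + 4*x*y - 4*x - 3*y**2 + 10*y - 4.
Scan x_0 ∈ {−4, ..., 4}. For each x_0, f_y(x_0, y) is a polynomial in y; find its integer roots y ∈ {−4, ..., 4}, then test f_x and f at those candidates.
  x = -4: f_y(-4, y) = -3*y**2 - 6*y - 4; no integer root y with |y| ≤ 4.
  x = -3: f_y(-3, y) = -3*y**2 - 2*y - 1; no integer root y with |y| ≤ 4.
  x = -2: f_y(-2, y) = -3*y**2 + 2*y; vanishes at y ∈ {0}. (-2, 0): f_x = 0, f = 0 — SINGULAR.
  x = -1: f_y(-1, y) = -3*y**2 + 6*y - 1; no integer root y with |y| ≤ 4.
  x = 0: f_y(0, y) = -3*y**2 + 10*y - 4; no integer root y with |y| ≤ 4.
  x = 1: f_y(1, y) = -3*y**2 + 14*y - 9; no integer root y with |y| ≤ 4.
  x = 2: f_y(2, y) = -3*y**2 + 18*y - 16; no integer root y with |y| ≤ 4.
  x = 3: f_y(3, y) = -3*y**2 + 22*y - 25; no integer root y with |y| ≤ 4.
  x = 4: f_y(4, y) = -3*y**2 + 26*y - 36; no integer root y with |y| ≤ 4.
Only singular point on the grid: (-2, 0).
Classify: substitute x = -2 + u, y = 0 + v and expand: f = -3*u**3 - u**2*v + 2*u*v**2 - v**3 + v**2.
No constant or linear terms (consistent with a singular point). Quadratic part: v**2. Cubic part: -3*u**3 - u**2*v + 2*u*v**2 - v**3.
The quadratic part v**2 is a perfect square, so there is a single (double) tangent line v = 0, i.e. y = 0. Restricting the cubic part to that line (v = 0) leaves -3*u**3 ≠ 0, so f is not divisible by v and the branch is v² ≈ 3*u**3 to lowest order — this is a cusp.
Classification: cusp.


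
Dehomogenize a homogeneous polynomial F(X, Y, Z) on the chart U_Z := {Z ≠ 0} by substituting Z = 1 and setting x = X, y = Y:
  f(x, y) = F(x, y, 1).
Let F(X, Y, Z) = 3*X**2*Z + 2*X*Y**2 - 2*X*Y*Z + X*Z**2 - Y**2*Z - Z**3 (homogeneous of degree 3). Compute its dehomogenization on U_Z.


f(x, y) = 3*x**2 + 2*x*y**2 - 2*x*y + x - y**2 - 1

On U_Z we set Z = 1. Each monomial c·X^i·Y^j·Z^k in F becomes c·x^i·y^j·1^k = c·x^i·y^j.
Substituting Z = 1: F(X, Y, 1) = 3*x**2 + 2*x*y**2 - 2*x*y + x - y**2 - 1.
Note: deg(f) ≤ deg(F) = 3; strict inequality happens when F is divisible by Z (lost terms).


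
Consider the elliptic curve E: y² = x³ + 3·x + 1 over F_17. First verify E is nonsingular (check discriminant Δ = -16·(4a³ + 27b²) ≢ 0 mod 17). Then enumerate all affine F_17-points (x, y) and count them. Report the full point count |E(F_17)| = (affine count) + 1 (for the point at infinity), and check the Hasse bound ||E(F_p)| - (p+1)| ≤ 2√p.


Affine points = {(0, 1), (0, 16), (2, 7), (2, 10), (4, 3), (4, 14), (7, 5), (7, 12), (9, 3), (9, 14), (14, 4), (14, 13), (15, 2), (15, 15)}; affine count = 14; |E(F_17)| = 15.

Discriminant check: Δ ∝ 4a³ + 27b² = 4·3³ + 27·1² = 4·27 + 27·1 ≡ 16 (mod 17). Nonzero ⇒ E is nonsingular.
For each x ∈ F_17, compute rhs = x³ + 3·x + 1 mod 17, then count y ∈ F_17 with y² ≡ rhs.
  x = 0: rhs = 1, matching y values: 1, 16 (2 points).
  x = 1: rhs = 5, matching y values: none (0 points).
  x = 2: rhs = 15, matching y values: 7, 10 (2 points).
  x = 3: rhs = 3, matching y values: none (0 points).
  x = 4: rhs = 9, matching y values: 3, 14 (2 points).
  x = 5: rhs = 5, matching y values: none (0 points).
  x = 6: rhs = 14, matching y values: none (0 points).
  x = 7: rhs = 8, matching y values: 5, 12 (2 points).
  x = 8: rhs = 10, matching y values: none (0 points).
  x = 9: rhs = 9, matching y values: 3, 14 (2 points).
  x = 10: rhs = 11, matching y values: none (0 points).
  x = 11: rhs = 5, matching y values: none (0 points).
  x = 12: rhs = 14, matching y values: none (0 points).
  x = 13: rhs = 10, matching y values: none (0 points).
  x = 14: rhs = 16, matching y values: 4, 13 (2 points).
  x = 15: rhs = 4, matching y values: 2, 15 (2 points).
  x = 16: rhs = 14, matching y values: none (0 points).
Total affine count: 14.
Full point count |E(F_17)| = 14 + 1 = 15.
Hasse bound: |15 − (17+1)| = |-3| = 3 ≤ 2√17 ≈ 8.2462 ✓.


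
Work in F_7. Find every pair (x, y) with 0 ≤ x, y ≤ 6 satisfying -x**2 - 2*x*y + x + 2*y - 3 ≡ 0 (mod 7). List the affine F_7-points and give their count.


Affine F_7-points: {(0, 5), (2, 1), (3, 3), (4, 1), (5, 5), (6, 3)}; count = 6.

For each of the 49 pairs (x, y) ∈ F_7², evaluate f(x, y) mod 7. Record the zeros.
  x = 0: [0↦4, 1↦6, 2↦1, 3↦3, 4↦5, 5↦0, 6↦2]  zeros at y ∈ {5}
  x = 1: [0↦4, 1↦4, 2↦4, 3↦4, 4↦4, 5↦4, 6↦4]  zeros at y ∈ ∅
  x = 2: [0↦2, 1↦0, 2↦5, 3↦3, 4↦1, 5↦6, 6↦4]  zeros at y ∈ {1}
  x = 3: [0↦5, 1↦1, 2↦4, 3↦0, 4↦3, 5↦6, 6↦2]  zeros at y ∈ {3}
  x = 4: [0↦6, 1↦0, 2↦1, 3↦2, 4↦3, 5↦4, 6↦5]  zeros at y ∈ {1}
  x = 5: [0↦5, 1↦4, 2↦3, 3↦2, 4↦1, 5↦0, 6↦6]  zeros at y ∈ {5}
  x = 6: [0↦2, 1↦6, 2↦3, 3↦0, 4↦4, 5↦1, 6↦5]  zeros at y ∈ {3}
Collecting zeros: affine points = {(0, 5), (2, 1), (3, 3), (4, 1), (5, 5), (6, 3)}.
Total count |C(F_7)_aff| = 6.


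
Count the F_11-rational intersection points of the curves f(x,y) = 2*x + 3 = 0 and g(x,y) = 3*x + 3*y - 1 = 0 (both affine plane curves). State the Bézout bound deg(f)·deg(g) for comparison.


Common zeros: {(4, 0)}; count = 1; Bézout bound = 1.

deg(f) = 1, deg(g) = 1, so Bézout bound = 1.
Scan x ∈ F_11. For each x, list the y ∈ F_11 with f(x, y) ≡ 0 and those with g(x, y) ≡ 0 (mod 11); the common zeros in that column are the intersection.
  x = 0: f ≡ 0 at y ∈ ∅; g ≡ 0 at y ∈ {4}; common: ∅.
  x = 1: f ≡ 0 at y ∈ ∅; g ≡ 0 at y ∈ {3}; common: ∅.
  x = 2: f ≡ 0 at y ∈ ∅; g ≡ 0 at y ∈ {2}; common: ∅.
  x = 3: f ≡ 0 at y ∈ ∅; g ≡ 0 at y ∈ {1}; common: ∅.
  x = 4: f ≡ 0 at y ∈ {0, 1, 2, 3, 4, 5, 6, 7, 8, 9, 10}; g ≡ 0 at y ∈ {0}; common: {0}.
  x = 5: f ≡ 0 at y ∈ ∅; g ≡ 0 at y ∈ {10}; common: ∅.
  x = 6: f ≡ 0 at y ∈ ∅; g ≡ 0 at y ∈ {9}; common: ∅.
  x = 7: f ≡ 0 at y ∈ ∅; g ≡ 0 at y ∈ {8}; common: ∅.
  x = 8: f ≡ 0 at y ∈ ∅; g ≡ 0 at y ∈ {7}; common: ∅.
  x = 9: f ≡ 0 at y ∈ ∅; g ≡ 0 at y ∈ {6}; common: ∅.
  x = 10: f ≡ 0 at y ∈ ∅; g ≡ 0 at y ∈ {5}; common: ∅.
Collecting: common zeros = {(4, 0)}, so the count is 1.
Comparison with the Bézout bound: 1 ≤ 1 = deg(f)·deg(g), as expected for curves with no common component (the bound is attained).


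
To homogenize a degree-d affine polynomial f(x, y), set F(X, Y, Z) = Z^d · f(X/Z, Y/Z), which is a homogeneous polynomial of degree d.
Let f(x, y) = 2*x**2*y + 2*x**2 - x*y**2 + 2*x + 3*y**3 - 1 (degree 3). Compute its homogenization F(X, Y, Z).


F(X, Y, Z) = 2*X**2*Y + 2*X**2*Z - X*Y**2 + 2*X*Z**2 + 3*Y**3 - Z**3

deg(f) = 3.
Substitute x = X/Z, y = Y/Z into f, then multiply by Z^3.
  monomial 2·x^2·y^1 ↦ 2·X^2·Y^1·Z^0.
  monomial 2·x^2·y^0 ↦ 2·X^2·Y^0·Z^1.
  monomial -1·x^1·y^2 ↦ -1·X^1·Y^2·Z^0.
  monomial 2·x^1·y^0 ↦ 2·X^1·Y^0·Z^2.
  monomial 3·x^0·y^3 ↦ 3·X^0·Y^3·Z^0.
  monomial -1·x^0·y^0 ↦ -1·X^0·Y^0·Z^3.
Collecting: F(X, Y, Z) = 2*X**2*Y + 2*X**2*Z - X*Y**2 + 2*X*Z**2 + 3*Y**3 - Z**3.


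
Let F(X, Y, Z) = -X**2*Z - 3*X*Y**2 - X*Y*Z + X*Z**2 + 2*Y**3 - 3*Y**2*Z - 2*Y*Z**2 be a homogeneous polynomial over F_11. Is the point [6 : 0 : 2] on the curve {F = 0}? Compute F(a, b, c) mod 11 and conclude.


F(6,0,2) ≡ 7 (mod 11); P is NOT on the curve.

Evaluate F(6, 0, 2) term-by-term (mod 11).
  -X**2*Z ↦ -1·36·1·2 = -72
  -3*X*Y**2 ↦ -3·6·0·1 = 0
  -X*Y*Z ↦ -1·6·0·2 = 0
  X*Z**2 ↦ 1·6·1·4 = 24
  2*Y**3 ↦ 2·1·0·1 = 0
  -3*Y**2*Z ↦ -3·1·0·2 = 0
  -2*Y*Z**2 ↦ -2·1·0·4 = 0
Sum: F(6, 0, 2) = (-72) + (0) + (0) + (24) + (0) + (0) + (0) = -48.
Reducing mod 11: -48 ≡ 7 (mod 11).
Since F(a, b, c) ≡ 7 ≠ 0 (mod 11), P does NOT lie on the curve.


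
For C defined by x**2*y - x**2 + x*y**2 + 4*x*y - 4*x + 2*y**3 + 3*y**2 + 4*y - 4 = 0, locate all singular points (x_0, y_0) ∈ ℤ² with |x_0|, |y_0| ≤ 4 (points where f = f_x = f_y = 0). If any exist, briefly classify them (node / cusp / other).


Singular points: {(-2, 0)}; classification: node.

Compute partial derivatives:
  f_x = 2*x*y - 2*x + y**2 + 4*y - 4.
  f_y = x**2 + 2*x*y + 4*x + 6*y**2 + 6*y + 4.
Scan x_0 ∈ {−4, ..., 4}. For each x_0, f_y(x_0, y) is a polynomial in y; find its integer roots y ∈ {−4, ..., 4}, then test f_x and f at those candidates.
  x = -4: f_y(-4, y) = 6*y**2 - 2*y + 4; no integer root y with |y| ≤ 4.
  x = -3: f_y(-3, y) = 6*y**2 + 1; no integer root y with |y| ≤ 4.
  x = -2: f_y(-2, y) = 6*y**2 + 2*y; vanishes at y ∈ {0}. (-2, 0): f_x = 0, f = 0 — SINGULAR.
  x = -1: f_y(-1, y) = 6*y**2 + 4*y + 1; no integer root y with |y| ≤ 4.
  x = 0: f_y(0, y) = 6*y**2 + 6*y + 4; no integer root y with |y| ≤ 4.
  x = 1: f_y(1, y) = 6*y**2 + 8*y + 9; no integer root y with |y| ≤ 4.
  x = 2: f_y(2, y) = 6*y**2 + 10*y + 16; no integer root y with |y| ≤ 4.
  x = 3: f_y(3, y) = 6*y**2 + 12*y + 25; no integer root y with |y| ≤ 4.
  x = 4: f_y(4, y) = 6*y**2 + 14*y + 36; no integer root y with |y| ≤ 4.
Only singular point on the grid: (-2, 0).
Classify: substitute x = -2 + u, y = 0 + v and expand: f = u**2*v - u**2 + u*v**2 + 2*v**3 + v**2.
No constant or linear terms (consistent with a singular point). Quadratic part: -u**2 + v**2. Cubic part: u**2*v + u*v**2 + 2*v**3.
The quadratic part v**2 - u**2 = (v − u)(v + u) splits into two distinct linear factors, so there are two distinct tangent lines y − 0 = ±(x − -2) — this is a node (ordinary double point).
Classification: node.


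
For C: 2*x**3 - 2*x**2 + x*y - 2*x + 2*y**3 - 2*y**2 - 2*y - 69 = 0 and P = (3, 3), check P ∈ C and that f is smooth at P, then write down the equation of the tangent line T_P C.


Tangent line at P: 43*x + 43*y - 258 = 0.

Step 1: f(3, 3) = 0, so P lies on C.
Step 2: partial derivatives
  f_x(x, y) = 6*x**2 - 4*x + y - 2, f_y(x, y) = x + 6*y**2 - 4*y - 2.
  f_x(P) = 43, f_y(P) = 43 (gradient nonzero, so P is smooth).
Step 3: tangent line at P: 43·(x − 3) + 43·(y − 3) = 0.
Expanding: 43*x + 43*y - 258 = 0.


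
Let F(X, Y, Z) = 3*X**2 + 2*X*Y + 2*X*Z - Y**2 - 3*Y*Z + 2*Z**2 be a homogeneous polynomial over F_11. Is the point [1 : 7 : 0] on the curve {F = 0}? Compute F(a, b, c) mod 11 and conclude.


F(1,7,0) ≡ 1 (mod 11); P is NOT on the curve.

Evaluate F(1, 7, 0) term-by-term (mod 11).
  3*X**2 ↦ 3·1·1·1 = 3
  2*X*Y ↦ 2·1·7·1 = 14
  2*X*Z ↦ 2·1·1·0 = 0
  -Y**2 ↦ -1·1·49·1 = -49
  -3*Y*Z ↦ -3·1·7·0 = 0
  2*Z**2 ↦ 2·1·1·0 = 0
Sum: F(1, 7, 0) = (3) + (14) + (0) + (-49) + (0) + (0) = -32.
Reducing mod 11: -32 ≡ 1 (mod 11).
Since F(a, b, c) ≡ 1 ≠ 0 (mod 11), P does NOT lie on the curve.


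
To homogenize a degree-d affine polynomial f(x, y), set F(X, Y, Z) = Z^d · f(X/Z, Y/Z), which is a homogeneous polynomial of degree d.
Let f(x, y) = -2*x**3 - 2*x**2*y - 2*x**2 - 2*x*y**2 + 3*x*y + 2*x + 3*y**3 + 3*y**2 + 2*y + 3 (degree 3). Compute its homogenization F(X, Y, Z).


F(X, Y, Z) = -2*X**3 - 2*X**2*Y - 2*X**2*Z - 2*X*Y**2 + 3*X*Y*Z + 2*X*Z**2 + 3*Y**3 + 3*Y**2*Z + 2*Y*Z**2 + 3*Z**3

deg(f) = 3.
Substitute x = X/Z, y = Y/Z into f, then multiply by Z^3.
  monomial -2·x^3·y^0 ↦ -2·X^3·Y^0·Z^0.
  monomial -2·x^2·y^1 ↦ -2·X^2·Y^1·Z^0.
  monomial -2·x^2·y^0 ↦ -2·X^2·Y^0·Z^1.
  monomial -2·x^1·y^2 ↦ -2·X^1·Y^2·Z^0.
  monomial 3·x^1·y^1 ↦ 3·X^1·Y^1·Z^1.
  monomial 2·x^1·y^0 ↦ 2·X^1·Y^0·Z^2.
  monomial 3·x^0·y^3 ↦ 3·X^0·Y^3·Z^0.
  monomial 3·x^0·y^2 ↦ 3·X^0·Y^2·Z^1.
  monomial 2·x^0·y^1 ↦ 2·X^0·Y^1·Z^2.
  monomial 3·x^0·y^0 ↦ 3·X^0·Y^0·Z^3.
Collecting: F(X, Y, Z) = -2*X**3 - 2*X**2*Y - 2*X**2*Z - 2*X*Y**2 + 3*X*Y*Z + 2*X*Z**2 + 3*Y**3 + 3*Y**2*Z + 2*Y*Z**2 + 3*Z**3.


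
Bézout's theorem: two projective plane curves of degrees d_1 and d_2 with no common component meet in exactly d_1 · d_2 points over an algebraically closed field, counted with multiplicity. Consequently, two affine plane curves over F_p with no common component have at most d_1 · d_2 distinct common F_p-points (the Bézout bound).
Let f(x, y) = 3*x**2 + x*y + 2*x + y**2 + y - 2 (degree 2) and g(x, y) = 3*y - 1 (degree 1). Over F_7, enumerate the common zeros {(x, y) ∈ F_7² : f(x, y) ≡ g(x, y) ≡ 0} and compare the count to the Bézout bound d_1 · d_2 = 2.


Common zeros: {(0, 5)}; count = 1; Bézout bound = 2.

deg(f) = 2, deg(g) = 1, so Bézout bound = 2.
Scan x ∈ F_7. For each x, list the y ∈ F_7 with f(x, y) ≡ 0 and those with g(x, y) ≡ 0 (mod 7); the common zeros in that column are the intersection.
  x = 0: f ≡ 0 at y ∈ {1, 5}; g ≡ 0 at y ∈ {5}; common: {5}.
  x = 1: f ≡ 0 at y ∈ ∅; g ≡ 0 at y ∈ {5}; common: ∅.
  x = 2: f ≡ 0 at y ∈ {0, 4}; g ≡ 0 at y ∈ {5}; common: ∅.
  x = 3: f ≡ 0 at y ∈ {4, 6}; g ≡ 0 at y ∈ {5}; common: ∅.
  x = 4: f ≡ 0 at y ∈ ∅; g ≡ 0 at y ∈ {5}; common: ∅.
  x = 5: f ≡ 0 at y ∈ ∅; g ≡ 0 at y ∈ {5}; common: ∅.
  x = 6: f ≡ 0 at y ∈ {1, 6}; g ≡ 0 at y ∈ {5}; common: ∅.
Collecting: common zeros = {(0, 5)}, so the count is 1.
Comparison with the Bézout bound: 1 ≤ 2 = deg(f)·deg(g), as expected for curves with no common component (the affine F_7-count falls short of the bound because intersections may lie at infinity, over extension fields, or carry multiplicity).


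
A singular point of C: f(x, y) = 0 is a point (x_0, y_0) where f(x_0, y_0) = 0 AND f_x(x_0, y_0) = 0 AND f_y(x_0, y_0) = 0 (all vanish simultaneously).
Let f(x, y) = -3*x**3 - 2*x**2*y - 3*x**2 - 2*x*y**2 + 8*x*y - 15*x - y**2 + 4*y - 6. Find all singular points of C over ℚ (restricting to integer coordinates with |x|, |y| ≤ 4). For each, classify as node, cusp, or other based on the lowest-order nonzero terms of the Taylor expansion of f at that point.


Singular points: {(-1, 3)}; classification: cusp.

Compute partial derivatives:
  f_x = -9*x**2 - 4*x*y - 6*x - 2*y**2 + 8*y - 15.
  f_y = -2*x**2 - 4*x*y + 8*x - 2*y + 4.
Scan x_0 ∈ {−4, ..., 4}. For each x_0, f_y(x_0, y) is a polynomial in y; find its integer roots y ∈ {−4, ..., 4}, then test f_x and f at those candidates.
  x = -4: f_y(-4, y) = 14*y - 60; no integer root y with |y| ≤ 4.
  x = -3: f_y(-3, y) = 10*y - 38; no integer root y with |y| ≤ 4.
  x = -2: f_y(-2, y) = 6*y - 20; no integer root y with |y| ≤ 4.
  x = -1: f_y(-1, y) = 2*y - 6; vanishes at y ∈ {3}. (-1, 3): f_x = 0, f = 0 — SINGULAR.
  x = 0: f_y(0, y) = 4 - 2*y; vanishes at y ∈ {2}. (0, 2): f_x = -7 ≠ 0.
  x = 1: f_y(1, y) = 10 - 6*y; no integer root y with |y| ≤ 4.
  x = 2: f_y(2, y) = 12 - 10*y; no integer root y with |y| ≤ 4.
  x = 3: f_y(3, y) = 10 - 14*y; no integer root y with |y| ≤ 4.
  x = 4: f_y(4, y) = 4 - 18*y; no integer root y with |y| ≤ 4.
Only singular point on the grid: (-1, 3).
Classify: substitute x = -1 + u, y = 3 + v and expand: f = -3*u**3 - 2*u**2*v - 2*u*v**2 + v**2.
No constant or linear terms (consistent with a singular point). Quadratic part: v**2. Cubic part: -3*u**3 - 2*u**2*v - 2*u*v**2.
The quadratic part v**2 is a perfect square, so there is a single (double) tangent line v = 0, i.e. y = 3. Restricting the cubic part to that line (v = 0) leaves -3*u**3 ≠ 0, so f is not divisible by v and the branch is v² ≈ 3*u**3 to lowest order — this is a cusp.
Classification: cusp.


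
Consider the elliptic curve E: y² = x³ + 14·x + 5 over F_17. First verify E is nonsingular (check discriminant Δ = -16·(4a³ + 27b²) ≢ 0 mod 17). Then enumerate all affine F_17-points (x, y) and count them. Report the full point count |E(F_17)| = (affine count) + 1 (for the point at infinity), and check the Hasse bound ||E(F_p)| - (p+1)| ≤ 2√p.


Affine points = {(5, 8), (5, 9), (6, 4), (6, 13), (7, 2), (7, 15), (8, 0), (13, 2), (13, 15), (14, 2), (14, 15)}; affine count = 11; |E(F_17)| = 12.

Discriminant check: Δ ∝ 4a³ + 27b² = 4·14³ + 27·5² = 4·2744 + 27·25 ≡ 6 (mod 17). Nonzero ⇒ E is nonsingular.
For each x ∈ F_17, compute rhs = x³ + 14·x + 5 mod 17, then count y ∈ F_17 with y² ≡ rhs.
  x = 0: rhs = 5, matching y values: none (0 points).
  x = 1: rhs = 3, matching y values: none (0 points).
  x = 2: rhs = 7, matching y values: none (0 points).
  x = 3: rhs = 6, matching y values: none (0 points).
  x = 4: rhs = 6, matching y values: none (0 points).
  x = 5: rhs = 13, matching y values: 8, 9 (2 points).
  x = 6: rhs = 16, matching y values: 4, 13 (2 points).
  x = 7: rhs = 4, matching y values: 2, 15 (2 points).
  x = 8: rhs = 0, matching y values: 0 (1 points).
  x = 9: rhs = 10, matching y values: none (0 points).
  x = 10: rhs = 6, matching y values: none (0 points).
  x = 11: rhs = 11, matching y values: none (0 points).
  x = 12: rhs = 14, matching y values: none (0 points).
  x = 13: rhs = 4, matching y values: 2, 15 (2 points).
  x = 14: rhs = 4, matching y values: 2, 15 (2 points).
  x = 15: rhs = 3, matching y values: none (0 points).
  x = 16: rhs = 7, matching y values: none (0 points).
Total affine count: 11.
Full point count |E(F_17)| = 11 + 1 = 12.
Hasse bound: |12 − (17+1)| = |-6| = 6 ≤ 2√17 ≈ 8.2462 ✓.


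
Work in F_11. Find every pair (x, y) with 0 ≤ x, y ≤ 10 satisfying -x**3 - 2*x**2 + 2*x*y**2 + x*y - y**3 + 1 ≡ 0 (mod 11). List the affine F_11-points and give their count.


Affine F_11-points: {(0, 1), (1, 1), (1, 2), (1, 10), (2, 3), (3, 0), (3, 2), (3, 4), (4, 5), (5, 2), (5, 6), (6, 7), (7, 0), (7, 6), (7, 8), (8, 1), (8, 6), (8, 9), (9, 10), (10, 0), (10, 10)}; count = 21.

For each of the 121 pairs (x, y) ∈ F_11², evaluate f(x, y) mod 11. Record the zeros.
  x = 0: [0↦1, 1↦0, 2↦4, 3↦7, 4↦3, 5↦8, 6↦5, 7↦10, 8↦6, 9↦9, 10↦2]  zeros at y ∈ {1}
  x = 1: [0↦9, 1↦0, 2↦0, 3↦3, 4↦3, 5↦5, 6↦3, 7↦2, 8↦7, 9↦1, 10↦0]  zeros at y ∈ {1, 2, 10}
  x = 2: [0↦7, 1↦1, 2↦8, 3↦0, 4↦4, 5↦3, 6↦2, 7↦6, 8↦9, 9↦5, 10↦10]  zeros at y ∈ {3}
  x = 3: [0↦0, 1↦8, 2↦0, 3↦3, 4↦0, 5↦7, 6↦7, 7↦5, 8↦6, 9↦4, 10↦4]  zeros at y ∈ {0, 2, 4}
  x = 4: [0↦4, 1↦4, 2↦3, 3↦6, 4↦7, 5↦0, 6↦1, 7↦4, 8↦3, 9↦3, 10↦9]  zeros at y ∈ {5}
  x = 5: [0↦2, 1↦5, 2↦0, 3↦3, 4↦8, 5↦9, 6↦0, 7↦8, 8↦5, 9↦7, 10↦8]  zeros at y ∈ {2, 6}
  x = 6: [0↦10, 1↦5, 2↦7, 3↦10, 4↦8, 5↦6, 6↦9, 7↦0, 8↦6, 9↦10, 10↦6]  zeros at y ∈ {7}
  x = 7: [0↦0, 1↦9, 2↦7, 3↦10, 4↦1, 5↦7, 6↦0, 7↦7, 8↦0, 9↦6, 10↦8]  zeros at y ∈ {0, 6, 8}
  x = 8: [0↦10, 1↦0, 2↦5, 3↦8, 4↦3, 5↦6, 6↦0, 7↦1, 8↦3, 9↦0, 10↦8]  zeros at y ∈ {1, 6, 9}
  x = 9: [0↦1, 1↦5, 2↦6, 3↦9, 4↦8, 5↦8, 6↦3, 7↦9, 8↦9, 9↦8, 10↦0]  zeros at y ∈ {10}
  x = 10: [0↦0, 1↦7, 2↦4, 3↦7, 4↦10, 5↦7, 6↦3, 7↦3, 8↦1, 9↦2, 10↦0]  zeros at y ∈ {0, 10}
Collecting zeros: affine points = {(0, 1), (1, 1), (1, 2), (1, 10), (2, 3), (3, 0), (3, 2), (3, 4), (4, 5), (5, 2), (5, 6), (6, 7), (7, 0), (7, 6), (7, 8), (8, 1), (8, 6), (8, 9), (9, 10), (10, 0), (10, 10)}.
Total count |C(F_11)_aff| = 21.


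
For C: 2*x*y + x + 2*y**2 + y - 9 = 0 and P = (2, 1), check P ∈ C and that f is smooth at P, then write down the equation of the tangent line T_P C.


Tangent line at P: 3*x + 9*y - 15 = 0.

Step 1: f(2, 1) = 0, so P lies on C.
Step 2: partial derivatives
  f_x(x, y) = 2*y + 1, f_y(x, y) = 2*x + 4*y + 1.
  f_x(P) = 3, f_y(P) = 9 (gradient nonzero, so P is smooth).
Step 3: tangent line at P: 3·(x − 2) + 9·(y − 1) = 0.
Expanding: 3*x + 9*y - 15 = 0.


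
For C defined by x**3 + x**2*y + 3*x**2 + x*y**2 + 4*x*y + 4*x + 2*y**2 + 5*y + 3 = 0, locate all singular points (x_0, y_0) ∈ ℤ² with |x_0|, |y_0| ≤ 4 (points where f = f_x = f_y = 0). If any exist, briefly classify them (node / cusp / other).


Singular points: {(-1, -1)}; classification: node.

Compute partial derivatives:
  f_x = 3*x**2 + 2*x*y + 6*x + y**2 + 4*y + 4.
  f_y = x**2 + 2*x*y + 4*x + 4*y + 5.
Scan x_0 ∈ {−4, ..., 4}. For each x_0, f_y(x_0, y) is a polynomial in y; find its integer roots y ∈ {−4, ..., 4}, then test f_x and f at those candidates.
  x = -4: f_y(-4, y) = 5 - 4*y; no integer root y with |y| ≤ 4.
  x = -3: f_y(-3, y) = 2 - 2*y; vanishes at y ∈ {1}. (-3, 1): f_x = 12 ≠ 0.
  x = -2: f_y(-2, y) = 1; no integer root y with |y| ≤ 4.
  x = -1: f_y(-1, y) = 2*y + 2; vanishes at y ∈ {-1}. (-1, -1): f_x = 0, f = 0 — SINGULAR.
  x = 0: f_y(0, y) = 4*y + 5; no integer root y with |y| ≤ 4.
  x = 1: f_y(1, y) = 6*y + 10; no integer root y with |y| ≤ 4.
  x = 2: f_y(2, y) = 8*y + 17; no integer root y with |y| ≤ 4.
  x = 3: f_y(3, y) = 10*y + 26; no integer root y with |y| ≤ 4.
  x = 4: f_y(4, y) = 12*y + 37; no integer root y with |y| ≤ 4.
Only singular point on the grid: (-1, -1).
Classify: substitute x = -1 + u, y = -1 + v and expand: f = u**3 + u**2*v - u**2 + u*v**2 + v**2.
No constant or linear terms (consistent with a singular point). Quadratic part: -u**2 + v**2. Cubic part: u**3 + u**2*v + u*v**2.
The quadratic part v**2 - u**2 = (v − u)(v + u) splits into two distinct linear factors, so there are two distinct tangent lines y − -1 = ±(x − -1) — this is a node (ordinary double point).
Classification: node.


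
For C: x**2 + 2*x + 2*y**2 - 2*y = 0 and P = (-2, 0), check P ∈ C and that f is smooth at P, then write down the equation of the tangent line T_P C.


Tangent line at P: -2*x - 2*y - 4 = 0.

Step 1: f(-2, 0) = 0, so P lies on C.
Step 2: partial derivatives
  f_x(x, y) = 2*x + 2, f_y(x, y) = 4*y - 2.
  f_x(P) = -2, f_y(P) = -2 (gradient nonzero, so P is smooth).
Step 3: tangent line at P: -2·(x − -2) + -2·(y − 0) = 0.
Expanding: -2*x - 2*y - 4 = 0.


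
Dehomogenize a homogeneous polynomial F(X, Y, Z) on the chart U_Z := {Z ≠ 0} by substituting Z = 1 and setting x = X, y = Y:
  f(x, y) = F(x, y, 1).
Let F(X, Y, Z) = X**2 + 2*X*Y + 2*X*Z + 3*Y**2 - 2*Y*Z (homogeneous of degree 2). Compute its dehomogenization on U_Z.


f(x, y) = x**2 + 2*x*y + 2*x + 3*y**2 - 2*y

On U_Z we set Z = 1. Each monomial c·X^i·Y^j·Z^k in F becomes c·x^i·y^j·1^k = c·x^i·y^j.
Substituting Z = 1: F(X, Y, 1) = x**2 + 2*x*y + 2*x + 3*y**2 - 2*y.
Note: deg(f) ≤ deg(F) = 2; strict inequality happens when F is divisible by Z (lost terms).


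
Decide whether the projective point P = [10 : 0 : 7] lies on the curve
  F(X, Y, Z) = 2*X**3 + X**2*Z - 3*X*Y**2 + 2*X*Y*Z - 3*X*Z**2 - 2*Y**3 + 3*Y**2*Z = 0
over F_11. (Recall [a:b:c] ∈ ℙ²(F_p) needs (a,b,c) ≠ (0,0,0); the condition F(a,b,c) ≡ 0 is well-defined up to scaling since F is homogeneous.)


F(10,0,7) ≡ 9 (mod 11); P is NOT on the curve.

Evaluate F(10, 0, 7) term-by-term (mod 11).
  2*X**3 ↦ 2·1000·1·1 = 2000
  X**2*Z ↦ 1·100·1·7 = 700
  -3*X*Y**2 ↦ -3·10·0·1 = 0
  2*X*Y*Z ↦ 2·10·0·7 = 0
  -3*X*Z**2 ↦ -3·10·1·49 = -1470
  -2*Y**3 ↦ -2·1·0·1 = 0
  3*Y**2*Z ↦ 3·1·0·7 = 0
Sum: F(10, 0, 7) = (2000) + (700) + (0) + (0) + (-1470) + (0) + (0) = 1230.
Reducing mod 11: 1230 ≡ 9 (mod 11).
Since F(a, b, c) ≡ 9 ≠ 0 (mod 11), P does NOT lie on the curve.


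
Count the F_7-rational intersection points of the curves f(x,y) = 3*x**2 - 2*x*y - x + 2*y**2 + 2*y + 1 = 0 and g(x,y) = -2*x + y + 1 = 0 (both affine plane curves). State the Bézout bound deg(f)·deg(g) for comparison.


Common zeros: {(5, 2)}; count = 1; Bézout bound = 2.

deg(f) = 2, deg(g) = 1, so Bézout bound = 2.
Scan x ∈ F_7. For each x, list the y ∈ F_7 with f(x, y) ≡ 0 and those with g(x, y) ≡ 0 (mod 7); the common zeros in that column are the intersection.
  x = 0: f ≡ 0 at y ∈ ∅; g ≡ 0 at y ∈ {6}; common: ∅.
  x = 1: f ≡ 0 at y ∈ {3, 4}; g ≡ 0 at y ∈ {1}; common: ∅.
  x = 2: f ≡ 0 at y ∈ {4}; g ≡ 0 at y ∈ {3}; common: ∅.
  x = 3: f ≡ 0 at y ∈ ∅; g ≡ 0 at y ∈ {5}; common: ∅.
  x = 4: f ≡ 0 at y ∈ ∅; g ≡ 0 at y ∈ {0}; common: ∅.
  x = 5: f ≡ 0 at y ∈ {2}; g ≡ 0 at y ∈ {2}; common: {2}.
  x = 6: f ≡ 0 at y ∈ {2, 3}; g ≡ 0 at y ∈ {4}; common: ∅.
Collecting: common zeros = {(5, 2)}, so the count is 1.
Comparison with the Bézout bound: 1 ≤ 2 = deg(f)·deg(g), as expected for curves with no common component (the affine F_7-count falls short of the bound because intersections may lie at infinity, over extension fields, or carry multiplicity).


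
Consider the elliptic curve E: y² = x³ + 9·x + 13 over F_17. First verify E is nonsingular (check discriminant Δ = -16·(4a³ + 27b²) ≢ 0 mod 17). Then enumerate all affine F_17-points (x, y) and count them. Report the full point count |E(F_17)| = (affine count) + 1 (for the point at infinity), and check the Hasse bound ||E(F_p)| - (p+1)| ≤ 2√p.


Affine points = {(0, 8), (0, 9), (3, 4), (3, 13), (5, 8), (5, 9), (8, 6), (8, 11), (10, 7), (10, 10), (11, 7), (11, 10), (12, 8), (12, 9), (13, 7), (13, 10), (15, 2), (15, 15)}; affine count = 18; |E(F_17)| = 19.

Discriminant check: Δ ∝ 4a³ + 27b² = 4·9³ + 27·13² = 4·729 + 27·169 ≡ 16 (mod 17). Nonzero ⇒ E is nonsingular.
For each x ∈ F_17, compute rhs = x³ + 9·x + 13 mod 17, then count y ∈ F_17 with y² ≡ rhs.
  x = 0: rhs = 13, matching y values: 8, 9 (2 points).
  x = 1: rhs = 6, matching y values: none (0 points).
  x = 2: rhs = 5, matching y values: none (0 points).
  x = 3: rhs = 16, matching y values: 4, 13 (2 points).
  x = 4: rhs = 11, matching y values: none (0 points).
  x = 5: rhs = 13, matching y values: 8, 9 (2 points).
  x = 6: rhs = 11, matching y values: none (0 points).
  x = 7: rhs = 11, matching y values: none (0 points).
  x = 8: rhs = 2, matching y values: 6, 11 (2 points).
  x = 9: rhs = 7, matching y values: none (0 points).
  x = 10: rhs = 15, matching y values: 7, 10 (2 points).
  x = 11: rhs = 15, matching y values: 7, 10 (2 points).
  x = 12: rhs = 13, matching y values: 8, 9 (2 points).
  x = 13: rhs = 15, matching y values: 7, 10 (2 points).
  x = 14: rhs = 10, matching y values: none (0 points).
  x = 15: rhs = 4, matching y values: 2, 15 (2 points).
  x = 16: rhs = 3, matching y values: none (0 points).
Total affine count: 18.
Full point count |E(F_17)| = 18 + 1 = 19.
Hasse bound: |19 − (17+1)| = |1| = 1 ≤ 2√17 ≈ 8.2462 ✓.


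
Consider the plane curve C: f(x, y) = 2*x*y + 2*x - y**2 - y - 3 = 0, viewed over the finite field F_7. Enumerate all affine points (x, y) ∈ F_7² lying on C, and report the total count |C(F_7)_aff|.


Affine F_7-points: {(1, 3), (1, 5), (3, 1), (3, 4), (5, 0), (5, 2)}; count = 6.

For each of the 49 pairs (x, y) ∈ F_7², evaluate f(x, y) mod 7. Record the zeros.
  x = 0: [0↦4, 1↦2, 2↦5, 3↦6, 4↦5, 5↦2, 6↦4]  zeros at y ∈ ∅
  x = 1: [0↦6, 1↦6, 2↦4, 3↦0, 4↦1, 5↦0, 6↦4]  zeros at y ∈ {3, 5}
  x = 2: [0↦1, 1↦3, 2↦3, 3↦1, 4↦4, 5↦5, 6↦4]  zeros at y ∈ ∅
  x = 3: [0↦3, 1↦0, 2↦2, 3↦2, 4↦0, 5↦3, 6↦4]  zeros at y ∈ {1, 4}
  x = 4: [0↦5, 1↦4, 2↦1, 3↦3, 4↦3, 5↦1, 6↦4]  zeros at y ∈ ∅
  x = 5: [0↦0, 1↦1, 2↦0, 3↦4, 4↦6, 5↦6, 6↦4]  zeros at y ∈ {0, 2}
  x = 6: [0↦2, 1↦5, 2↦6, 3↦5, 4↦2, 5↦4, 6↦4]  zeros at y ∈ ∅
Collecting zeros: affine points = {(1, 3), (1, 5), (3, 1), (3, 4), (5, 0), (5, 2)}.
Total count |C(F_7)_aff| = 6.


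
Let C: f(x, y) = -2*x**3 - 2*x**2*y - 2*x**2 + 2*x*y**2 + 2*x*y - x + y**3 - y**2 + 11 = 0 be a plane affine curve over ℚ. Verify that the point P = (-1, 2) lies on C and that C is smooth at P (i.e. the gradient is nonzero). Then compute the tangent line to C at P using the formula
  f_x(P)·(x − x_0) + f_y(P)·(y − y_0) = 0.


Tangent line at P: 17*x - 4*y + 25 = 0.

Step 1: f(-1, 2) = 0, so P lies on C.
Step 2: partial derivatives
  f_x(x, y) = -6*x**2 - 4*x*y - 4*x + 2*y**2 + 2*y - 1, f_y(x, y) = -2*x**2 + 4*x*y + 2*x + 3*y**2 - 2*y.
  f_x(P) = 17, f_y(P) = -4 (gradient nonzero, so P is smooth).
Step 3: tangent line at P: 17·(x − -1) + -4·(y − 2) = 0.
Expanding: 17*x - 4*y + 25 = 0.


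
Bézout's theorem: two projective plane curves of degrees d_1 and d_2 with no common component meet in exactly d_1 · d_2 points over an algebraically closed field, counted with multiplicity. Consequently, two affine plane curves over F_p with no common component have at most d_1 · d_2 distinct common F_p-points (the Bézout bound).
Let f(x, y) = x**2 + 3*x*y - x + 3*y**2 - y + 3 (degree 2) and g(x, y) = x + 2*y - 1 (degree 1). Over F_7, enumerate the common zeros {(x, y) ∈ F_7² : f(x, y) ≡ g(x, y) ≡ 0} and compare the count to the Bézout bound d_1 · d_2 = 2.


Common zeros: {(4, 2), (5, 5)}; count = 2; Bézout bound = 2.

deg(f) = 2, deg(g) = 1, so Bézout bound = 2.
Scan x ∈ F_7. For each x, list the y ∈ F_7 with f(x, y) ≡ 0 and those with g(x, y) ≡ 0 (mod 7); the common zeros in that column are the intersection.
  x = 0: f ≡ 0 at y ∈ {6}; g ≡ 0 at y ∈ {4}; common: ∅.
  x = 1: f ≡ 0 at y ∈ ∅; g ≡ 0 at y ∈ {0}; common: ∅.
  x = 2: f ≡ 0 at y ∈ {5}; g ≡ 0 at y ∈ {3}; common: ∅.
  x = 3: f ≡ 0 at y ∈ ∅; g ≡ 0 at y ∈ {6}; common: ∅.
  x = 4: f ≡ 0 at y ∈ {2, 6}; g ≡ 0 at y ∈ {2}; common: {2}.
  x = 5: f ≡ 0 at y ∈ {2, 5}; g ≡ 0 at y ∈ {5}; common: {5}.
  x = 6: f ≡ 0 at y ∈ ∅; g ≡ 0 at y ∈ {1}; common: ∅.
Collecting: common zeros = {(4, 2), (5, 5)}, so the count is 2.
Comparison with the Bézout bound: 2 ≤ 2 = deg(f)·deg(g), as expected for curves with no common component (the bound is attained).


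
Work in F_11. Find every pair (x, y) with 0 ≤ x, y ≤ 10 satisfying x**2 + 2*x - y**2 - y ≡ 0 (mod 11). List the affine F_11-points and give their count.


Affine F_11-points: {(0, 0), (0, 10), (2, 5), (4, 1), (4, 9), (5, 1), (5, 9), (7, 5), (9, 0), (9, 10)}; count = 10.

For each of the 121 pairs (x, y) ∈ F_11², evaluate f(x, y) mod 11. Record the zeros.
  x = 0: [0↦0, 1↦9, 2↦5, 3↦10, 4↦2, 5↦3, 6↦2, 7↦10, 8↦5, 9↦9, 10↦0]  zeros at y ∈ {0, 10}
  x = 1: [0↦3, 1↦1, 2↦8, 3↦2, 4↦5, 5↦6, 6↦5, 7↦2, 8↦8, 9↦1, 10↦3]  zeros at y ∈ ∅
  x = 2: [0↦8, 1↦6, 2↦2, 3↦7, 4↦10, 5↦0, 6↦10, 7↦7, 8↦2, 9↦6, 10↦8]  zeros at y ∈ {5}
  x = 3: [0↦4, 1↦2, 2↦9, 3↦3, 4↦6, 5↦7, 6↦6, 7↦3, 8↦9, 9↦2, 10↦4]  zeros at y ∈ ∅
  x = 4: [0↦2, 1↦0, 2↦7, 3↦1, 4↦4, 5↦5, 6↦4, 7↦1, 8↦7, 9↦0, 10↦2]  zeros at y ∈ {1, 9}
  x = 5: [0↦2, 1↦0, 2↦7, 3↦1, 4↦4, 5↦5, 6↦4, 7↦1, 8↦7, 9↦0, 10↦2]  zeros at y ∈ {1, 9}
  x = 6: [0↦4, 1↦2, 2↦9, 3↦3, 4↦6, 5↦7, 6↦6, 7↦3, 8↦9, 9↦2, 10↦4]  zeros at y ∈ ∅
  x = 7: [0↦8, 1↦6, 2↦2, 3↦7, 4↦10, 5↦0, 6↦10, 7↦7, 8↦2, 9↦6, 10↦8]  zeros at y ∈ {5}
  x = 8: [0↦3, 1↦1, 2↦8, 3↦2, 4↦5, 5↦6, 6↦5, 7↦2, 8↦8, 9↦1, 10↦3]  zeros at y ∈ ∅
  x = 9: [0↦0, 1↦9, 2↦5, 3↦10, 4↦2, 5↦3, 6↦2, 7↦10, 8↦5, 9↦9, 10↦0]  zeros at y ∈ {0, 10}
  x = 10: [0↦10, 1↦8, 2↦4, 3↦9, 4↦1, 5↦2, 6↦1, 7↦9, 8↦4, 9↦8, 10↦10]  zeros at y ∈ ∅
Collecting zeros: affine points = {(0, 0), (0, 10), (2, 5), (4, 1), (4, 9), (5, 1), (5, 9), (7, 5), (9, 0), (9, 10)}.
Total count |C(F_11)_aff| = 10.
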